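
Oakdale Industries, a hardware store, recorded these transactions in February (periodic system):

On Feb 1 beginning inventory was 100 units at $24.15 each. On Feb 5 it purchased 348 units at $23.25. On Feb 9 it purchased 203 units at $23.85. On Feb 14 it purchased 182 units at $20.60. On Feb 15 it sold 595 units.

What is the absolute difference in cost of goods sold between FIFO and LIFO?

$538.70

FIFO COGS: 100 @ $24.15 + 348 @ $23.25 + 147 @ $23.85 = $14,011.95
LIFO COGS: 182 @ $20.60 + 203 @ $23.85 + 210 @ $23.25 = $13,473.25
Difference = |$14,011.95 − $13,473.25| = $538.70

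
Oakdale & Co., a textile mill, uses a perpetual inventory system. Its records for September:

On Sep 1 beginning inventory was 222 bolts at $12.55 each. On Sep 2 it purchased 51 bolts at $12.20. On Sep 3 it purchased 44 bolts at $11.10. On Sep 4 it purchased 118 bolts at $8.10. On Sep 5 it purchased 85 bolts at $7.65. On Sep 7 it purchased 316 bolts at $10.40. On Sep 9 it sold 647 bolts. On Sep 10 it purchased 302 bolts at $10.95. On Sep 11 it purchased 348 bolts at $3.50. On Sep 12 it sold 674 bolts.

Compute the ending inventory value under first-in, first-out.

Ending inventory = $577.50

Sep 9, 647 sold [FIFO — oldest first]: 222 @ $12.55 + 51 @ $12.20 + 44 @ $11.10 + 118 @ $8.10 + 85 @ $7.65 + 127 @ $10.40 = $6,823.55
Sep 12, 674 sold [FIFO — oldest first]: 189 @ $10.40 + 302 @ $10.95 + 183 @ $3.50 = $5,913.00
Total COGS = $6,823.55 + $5,913.00 = $12,736.55
Ending inventory: 165 @ $3.50 = $577.50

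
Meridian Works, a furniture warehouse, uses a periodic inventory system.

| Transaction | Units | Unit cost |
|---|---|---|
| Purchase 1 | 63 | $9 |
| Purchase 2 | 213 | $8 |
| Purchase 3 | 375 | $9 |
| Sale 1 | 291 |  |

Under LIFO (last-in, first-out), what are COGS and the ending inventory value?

Sale 1 (291) [LIFO — newest first]: 291 @ $9 = $2,619
Ending inventory: 63 @ $9 + 213 @ $8 + 84 @ $9 = $3,027
Check: goods available $5,646 = COGS $2,619 + ending $3,027

COGS = $2,619; ending inventory = $3,027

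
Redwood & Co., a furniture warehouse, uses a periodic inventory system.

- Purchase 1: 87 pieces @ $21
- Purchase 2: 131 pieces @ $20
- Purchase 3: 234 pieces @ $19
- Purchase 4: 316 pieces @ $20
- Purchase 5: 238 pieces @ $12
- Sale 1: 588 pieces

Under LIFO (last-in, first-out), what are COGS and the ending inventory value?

COGS = $9,822; ending inventory = $8,247

Sale 1 (588) [LIFO — newest first]: 238 @ $12 + 316 @ $20 + 34 @ $19 = $9,822
Ending inventory: 87 @ $21 + 131 @ $20 + 200 @ $19 = $8,247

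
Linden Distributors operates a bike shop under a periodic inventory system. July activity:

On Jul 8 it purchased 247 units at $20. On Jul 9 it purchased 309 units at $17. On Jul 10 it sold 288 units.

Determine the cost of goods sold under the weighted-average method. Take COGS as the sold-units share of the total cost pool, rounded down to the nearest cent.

COGS = $5,279.82

Jul 10, sell 288: 288/556 × $10,193.00 → $5,279.82
Ending inventory (cost pool remaining) = $4,913.18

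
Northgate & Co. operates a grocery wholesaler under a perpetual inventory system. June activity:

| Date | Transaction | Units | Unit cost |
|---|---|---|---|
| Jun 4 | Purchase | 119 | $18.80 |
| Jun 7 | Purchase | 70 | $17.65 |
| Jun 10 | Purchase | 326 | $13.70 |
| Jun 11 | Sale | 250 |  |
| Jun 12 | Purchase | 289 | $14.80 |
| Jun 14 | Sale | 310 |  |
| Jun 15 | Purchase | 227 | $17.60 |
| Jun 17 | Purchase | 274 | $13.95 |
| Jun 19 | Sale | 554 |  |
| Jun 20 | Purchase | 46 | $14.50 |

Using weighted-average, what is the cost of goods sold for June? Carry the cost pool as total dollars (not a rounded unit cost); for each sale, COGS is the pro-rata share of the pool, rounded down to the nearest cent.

COGS = $17,085.14

After Jun 4: 119 on hand, pool $2,237.20 (≈ $18.8000 each)
After Jun 7: 189 on hand, pool $3,472.70 (≈ $18.3741 each)
After Jun 10: 515 on hand, pool $7,938.90 (≈ $15.4153 each)
Jun 11, sell 250: 250/515 × $7,938.90 → $3,853.83
After Jun 12: 554 on hand, pool $8,362.27 (≈ $15.0944 each)
Jun 14, sell 310: 310/554 × $8,362.27 → $4,679.24
After Jun 15: 471 on hand, pool $7,678.23 (≈ $16.3020 each)
After Jun 17: 745 on hand, pool $11,500.53 (≈ $15.4370 each)
Jun 19, sell 554: 554/745 × $11,500.53 → $8,552.07
After Jun 20: 237 on hand, pool $3,615.46 (≈ $15.2551 each)
Total COGS = $3,853.83 + $4,679.24 + $8,552.07 = $17,085.14
Ending inventory (cost pool remaining) = $3,615.46
Check: goods available $20,700.60 = COGS $17,085.14 + ending $3,615.46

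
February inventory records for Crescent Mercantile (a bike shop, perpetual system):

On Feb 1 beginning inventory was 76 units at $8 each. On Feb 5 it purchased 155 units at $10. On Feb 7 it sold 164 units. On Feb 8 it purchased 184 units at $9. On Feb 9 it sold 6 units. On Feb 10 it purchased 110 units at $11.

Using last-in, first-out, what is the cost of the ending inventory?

Ending inventory = $3,348

Feb 7, 164 sold [LIFO — newest first]: 155 @ $10 + 9 @ $8 = $1,622
Feb 9, 6 sold [LIFO — newest first]: 6 @ $9 = $54
Total COGS = $1,622 + $54 = $1,676
Ending inventory: 67 @ $8 + 178 @ $9 + 110 @ $11 = $3,348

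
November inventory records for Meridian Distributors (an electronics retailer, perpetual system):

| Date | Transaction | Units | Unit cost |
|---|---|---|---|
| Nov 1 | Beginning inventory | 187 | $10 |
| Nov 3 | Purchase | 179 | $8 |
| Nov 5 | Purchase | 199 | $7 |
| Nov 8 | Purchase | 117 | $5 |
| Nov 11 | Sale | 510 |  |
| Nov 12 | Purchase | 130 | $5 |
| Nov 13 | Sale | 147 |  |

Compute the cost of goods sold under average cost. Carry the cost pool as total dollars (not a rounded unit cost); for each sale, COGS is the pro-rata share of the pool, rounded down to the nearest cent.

After Nov 1: 187 on hand, pool $1,870.00 (≈ $10.0000 each)
After Nov 3: 366 on hand, pool $3,302.00 (≈ $9.0219 each)
After Nov 5: 565 on hand, pool $4,695.00 (≈ $8.3097 each)
After Nov 8: 682 on hand, pool $5,280.00 (≈ $7.7419 each)
Nov 11, sell 510: 510/682 × $5,280.00 → $3,948.38
After Nov 12: 302 on hand, pool $1,981.62 (≈ $6.5617 each)
Nov 13, sell 147: 147/302 × $1,981.62 → $964.56
Total COGS = $3,948.38 + $964.56 = $4,912.94
Ending inventory (cost pool remaining) = $1,017.06
Check: goods available $5,930.00 = COGS $4,912.94 + ending $1,017.06

COGS = $4,912.94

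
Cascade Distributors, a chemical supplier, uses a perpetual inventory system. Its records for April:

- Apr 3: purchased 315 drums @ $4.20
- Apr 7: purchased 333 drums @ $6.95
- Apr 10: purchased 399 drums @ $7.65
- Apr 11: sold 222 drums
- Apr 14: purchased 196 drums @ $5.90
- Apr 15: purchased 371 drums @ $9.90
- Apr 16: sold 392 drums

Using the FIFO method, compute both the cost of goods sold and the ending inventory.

COGS = $3,401.05; ending inventory = $8,117.95

Apr 11, 222 sold [FIFO — oldest first]: 222 @ $4.20 = $932.40
Apr 16, 392 sold [FIFO — oldest first]: 93 @ $4.20 + 299 @ $6.95 = $2,468.65
Total COGS = $932.40 + $2,468.65 = $3,401.05
Ending inventory: 34 @ $6.95 + 399 @ $7.65 + 196 @ $5.90 + 371 @ $9.90 = $8,117.95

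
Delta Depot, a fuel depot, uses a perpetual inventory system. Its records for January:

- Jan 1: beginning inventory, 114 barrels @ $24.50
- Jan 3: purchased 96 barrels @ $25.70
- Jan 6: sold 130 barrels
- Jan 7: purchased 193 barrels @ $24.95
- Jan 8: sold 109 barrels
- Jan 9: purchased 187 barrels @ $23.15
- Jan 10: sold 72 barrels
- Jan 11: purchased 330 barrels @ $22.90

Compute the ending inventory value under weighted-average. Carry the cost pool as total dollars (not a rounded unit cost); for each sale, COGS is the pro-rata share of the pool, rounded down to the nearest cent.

Ending inventory = $14,254.27

After Jan 1: 114 on hand, pool $2,793.00 (≈ $24.5000 each)
After Jan 3: 210 on hand, pool $5,260.20 (≈ $25.0486 each)
Jan 6, sell 130: 130/210 × $5,260.20 → $3,256.31
After Jan 7: 273 on hand, pool $6,819.24 (≈ $24.9789 each)
Jan 8, sell 109: 109/273 × $6,819.24 → $2,722.70
After Jan 9: 351 on hand, pool $8,425.59 (≈ $24.0045 each)
Jan 10, sell 72: 72/351 × $8,425.59 → $1,728.32
After Jan 11: 609 on hand, pool $14,254.27 (≈ $23.4060 each)
Total COGS = $3,256.31 + $2,722.70 + $1,728.32 = $7,707.33
Ending inventory (cost pool remaining) = $14,254.27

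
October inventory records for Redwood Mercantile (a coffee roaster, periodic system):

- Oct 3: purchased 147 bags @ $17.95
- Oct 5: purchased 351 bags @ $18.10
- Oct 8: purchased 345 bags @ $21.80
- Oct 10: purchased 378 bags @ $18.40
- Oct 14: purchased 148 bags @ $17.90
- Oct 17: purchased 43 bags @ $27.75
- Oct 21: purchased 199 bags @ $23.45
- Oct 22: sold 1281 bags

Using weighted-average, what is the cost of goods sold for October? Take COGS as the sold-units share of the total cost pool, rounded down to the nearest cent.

Oct 22, sell 1281: 1281/1611 × $31,976.95 → $25,426.73
Ending inventory (cost pool remaining) = $6,550.22

COGS = $25,426.73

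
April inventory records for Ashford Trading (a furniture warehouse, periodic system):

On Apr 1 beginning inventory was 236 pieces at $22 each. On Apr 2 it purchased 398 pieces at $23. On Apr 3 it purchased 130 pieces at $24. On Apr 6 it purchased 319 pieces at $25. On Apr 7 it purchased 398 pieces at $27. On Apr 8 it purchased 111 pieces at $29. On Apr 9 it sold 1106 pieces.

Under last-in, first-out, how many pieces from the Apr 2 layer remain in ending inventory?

Apr 9, 1106 sold [LIFO — newest first]: 111 @ $29 + 398 @ $27 + 319 @ $25 + 130 @ $24 + 148 @ $23 = $28,464
Ending inventory: 236 @ $22 + 250 @ $23 = $10,942
Check: goods available $39,406 = COGS $28,464 + ending $10,942

250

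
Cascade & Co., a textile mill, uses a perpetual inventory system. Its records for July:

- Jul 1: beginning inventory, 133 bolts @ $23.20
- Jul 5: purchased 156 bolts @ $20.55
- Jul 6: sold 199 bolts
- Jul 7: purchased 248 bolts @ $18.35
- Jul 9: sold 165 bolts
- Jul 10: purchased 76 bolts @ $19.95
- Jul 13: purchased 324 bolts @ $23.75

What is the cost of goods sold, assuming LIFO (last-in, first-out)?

COGS = $7,231.15

Jul 6, 199 sold [LIFO — newest first]: 156 @ $20.55 + 43 @ $23.20 = $4,203.40
Jul 9, 165 sold [LIFO — newest first]: 165 @ $18.35 = $3,027.75
Total COGS = $4,203.40 + $3,027.75 = $7,231.15
Ending inventory: 90 @ $23.20 + 83 @ $18.35 + 76 @ $19.95 + 324 @ $23.75 = $12,822.25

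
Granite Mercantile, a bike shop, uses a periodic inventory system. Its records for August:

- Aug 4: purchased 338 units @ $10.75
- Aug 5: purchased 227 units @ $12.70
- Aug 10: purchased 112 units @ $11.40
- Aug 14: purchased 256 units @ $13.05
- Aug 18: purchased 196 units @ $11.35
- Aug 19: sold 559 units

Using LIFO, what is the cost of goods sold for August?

COGS = $6,785.20

Aug 19, 559 sold [LIFO — newest first]: 196 @ $11.35 + 256 @ $13.05 + 107 @ $11.40 = $6,785.20
Ending inventory: 338 @ $10.75 + 227 @ $12.70 + 5 @ $11.40 = $6,573.40
Check: goods available $13,358.60 = COGS $6,785.20 + ending $6,573.40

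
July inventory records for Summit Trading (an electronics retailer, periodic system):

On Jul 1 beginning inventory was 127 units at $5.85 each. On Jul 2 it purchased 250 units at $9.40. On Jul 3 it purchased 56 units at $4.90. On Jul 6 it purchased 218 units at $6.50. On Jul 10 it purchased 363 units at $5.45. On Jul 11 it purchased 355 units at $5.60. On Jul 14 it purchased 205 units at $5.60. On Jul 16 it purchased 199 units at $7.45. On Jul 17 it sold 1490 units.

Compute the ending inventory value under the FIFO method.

Ending inventory = $1,952.95

Jul 17, 1490 sold [FIFO — oldest first]: 127 @ $5.85 + 250 @ $9.40 + 56 @ $4.90 + 218 @ $6.50 + 363 @ $5.45 + 355 @ $5.60 + 121 @ $5.60 = $9,428.30
Ending inventory: 84 @ $5.60 + 199 @ $7.45 = $1,952.95
Check: goods available $11,381.25 = COGS $9,428.30 + ending $1,952.95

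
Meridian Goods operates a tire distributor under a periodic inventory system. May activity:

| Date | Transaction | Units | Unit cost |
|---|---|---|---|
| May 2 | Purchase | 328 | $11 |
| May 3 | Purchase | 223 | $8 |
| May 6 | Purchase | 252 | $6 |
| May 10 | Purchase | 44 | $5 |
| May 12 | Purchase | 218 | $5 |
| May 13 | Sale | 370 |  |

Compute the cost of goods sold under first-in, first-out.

May 13, 370 sold [FIFO — oldest first]: 328 @ $11 + 42 @ $8 = $3,944
Ending inventory: 181 @ $8 + 252 @ $6 + 44 @ $5 + 218 @ $5 = $4,270
Check: goods available $8,214 = COGS $3,944 + ending $4,270

COGS = $3,944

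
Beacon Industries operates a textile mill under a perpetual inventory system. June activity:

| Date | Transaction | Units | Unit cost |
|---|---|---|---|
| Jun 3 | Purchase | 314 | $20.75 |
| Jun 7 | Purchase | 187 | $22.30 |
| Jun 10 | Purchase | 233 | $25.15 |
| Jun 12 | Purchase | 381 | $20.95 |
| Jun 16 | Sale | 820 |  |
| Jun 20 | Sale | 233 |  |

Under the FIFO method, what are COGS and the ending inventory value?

Jun 16, 820 sold [FIFO — oldest first]: 314 @ $20.75 + 187 @ $22.30 + 233 @ $25.15 + 86 @ $20.95 = $18,347.25
Jun 20, 233 sold [FIFO — oldest first]: 233 @ $20.95 = $4,881.35
Total COGS = $18,347.25 + $4,881.35 = $23,228.60
Ending inventory: 62 @ $20.95 = $1,298.90

COGS = $23,228.60; ending inventory = $1,298.90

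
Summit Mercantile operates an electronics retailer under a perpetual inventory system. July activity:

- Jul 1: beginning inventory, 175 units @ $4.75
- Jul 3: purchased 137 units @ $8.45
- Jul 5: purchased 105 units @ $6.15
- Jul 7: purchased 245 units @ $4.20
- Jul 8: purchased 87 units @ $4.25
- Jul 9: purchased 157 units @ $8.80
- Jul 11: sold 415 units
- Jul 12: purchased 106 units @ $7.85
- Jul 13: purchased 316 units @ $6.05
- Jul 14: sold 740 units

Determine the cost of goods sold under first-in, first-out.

Jul 11, 415 sold [FIFO — oldest first]: 175 @ $4.75 + 137 @ $8.45 + 103 @ $6.15 = $2,622.35
Jul 14, 740 sold [FIFO — oldest first]: 2 @ $6.15 + 245 @ $4.20 + 87 @ $4.25 + 157 @ $8.80 + 106 @ $7.85 + 143 @ $6.05 = $4,489.90
Total COGS = $2,622.35 + $4,489.90 = $7,112.25
Ending inventory: 173 @ $6.05 = $1,046.65

COGS = $7,112.25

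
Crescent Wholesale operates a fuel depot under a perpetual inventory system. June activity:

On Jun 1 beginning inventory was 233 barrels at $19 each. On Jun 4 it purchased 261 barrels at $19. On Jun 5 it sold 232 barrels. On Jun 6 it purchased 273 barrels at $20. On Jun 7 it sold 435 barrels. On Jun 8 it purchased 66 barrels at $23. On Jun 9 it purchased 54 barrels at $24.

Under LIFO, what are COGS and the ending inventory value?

COGS = $12,946; ending inventory = $4,714

Jun 5, 232 sold [LIFO — newest first]: 232 @ $19 = $4,408
Jun 7, 435 sold [LIFO — newest first]: 273 @ $20 + 29 @ $19 + 133 @ $19 = $8,538
Total COGS = $4,408 + $8,538 = $12,946
Ending inventory: 100 @ $19 + 66 @ $23 + 54 @ $24 = $4,714
Check: goods available $17,660 = COGS $12,946 + ending $4,714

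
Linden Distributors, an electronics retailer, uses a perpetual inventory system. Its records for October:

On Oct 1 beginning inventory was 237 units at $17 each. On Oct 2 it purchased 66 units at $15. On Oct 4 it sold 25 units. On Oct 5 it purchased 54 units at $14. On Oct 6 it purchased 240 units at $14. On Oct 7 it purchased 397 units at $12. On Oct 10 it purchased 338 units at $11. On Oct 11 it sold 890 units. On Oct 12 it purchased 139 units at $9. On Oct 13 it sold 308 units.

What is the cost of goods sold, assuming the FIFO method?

COGS = $16,418

Oct 4, 25 sold [FIFO — oldest first]: 25 @ $17 = $425
Oct 11, 890 sold [FIFO — oldest first]: 212 @ $17 + 66 @ $15 + 54 @ $14 + 240 @ $14 + 318 @ $12 = $12,526
Oct 13, 308 sold [FIFO — oldest first]: 79 @ $12 + 229 @ $11 = $3,467
Total COGS = $425 + $12,526 + $3,467 = $16,418
Ending inventory: 109 @ $11 + 139 @ $9 = $2,450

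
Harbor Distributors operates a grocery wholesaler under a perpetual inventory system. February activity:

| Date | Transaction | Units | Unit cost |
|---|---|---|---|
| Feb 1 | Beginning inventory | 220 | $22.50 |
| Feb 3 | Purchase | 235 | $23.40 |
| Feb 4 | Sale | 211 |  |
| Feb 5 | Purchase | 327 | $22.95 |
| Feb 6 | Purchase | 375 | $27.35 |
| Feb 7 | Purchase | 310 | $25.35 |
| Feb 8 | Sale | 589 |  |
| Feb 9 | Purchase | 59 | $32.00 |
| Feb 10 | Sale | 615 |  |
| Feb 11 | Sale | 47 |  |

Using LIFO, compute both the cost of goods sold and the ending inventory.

Feb 4, 211 sold [LIFO — newest first]: 211 @ $23.40 = $4,937.40
Feb 8, 589 sold [LIFO — newest first]: 310 @ $25.35 + 279 @ $27.35 = $15,489.15
Feb 10, 615 sold [LIFO — newest first]: 59 @ $32.00 + 96 @ $27.35 + 327 @ $22.95 + 24 @ $23.40 + 109 @ $22.50 = $15,032.35
Feb 11, 47 sold [LIFO — newest first]: 47 @ $22.50 = $1,057.50
Total COGS = $4,937.40 + $15,489.15 + $15,032.35 + $1,057.50 = $36,516.40
Ending inventory: 64 @ $22.50 = $1,440.00

COGS = $36,516.40; ending inventory = $1,440.00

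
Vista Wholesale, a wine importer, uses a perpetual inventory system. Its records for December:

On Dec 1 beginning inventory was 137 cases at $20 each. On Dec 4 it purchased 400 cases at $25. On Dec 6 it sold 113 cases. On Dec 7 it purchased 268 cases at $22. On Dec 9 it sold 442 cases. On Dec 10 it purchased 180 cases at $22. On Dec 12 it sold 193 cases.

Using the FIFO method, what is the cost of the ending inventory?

Dec 6, 113 sold [FIFO — oldest first]: 113 @ $20 = $2,260
Dec 9, 442 sold [FIFO — oldest first]: 24 @ $20 + 400 @ $25 + 18 @ $22 = $10,876
Dec 12, 193 sold [FIFO — oldest first]: 193 @ $22 = $4,246
Total COGS = $2,260 + $10,876 + $4,246 = $17,382
Ending inventory: 57 @ $22 + 180 @ $22 = $5,214
Check: goods available $22,596 = COGS $17,382 + ending $5,214

Ending inventory = $5,214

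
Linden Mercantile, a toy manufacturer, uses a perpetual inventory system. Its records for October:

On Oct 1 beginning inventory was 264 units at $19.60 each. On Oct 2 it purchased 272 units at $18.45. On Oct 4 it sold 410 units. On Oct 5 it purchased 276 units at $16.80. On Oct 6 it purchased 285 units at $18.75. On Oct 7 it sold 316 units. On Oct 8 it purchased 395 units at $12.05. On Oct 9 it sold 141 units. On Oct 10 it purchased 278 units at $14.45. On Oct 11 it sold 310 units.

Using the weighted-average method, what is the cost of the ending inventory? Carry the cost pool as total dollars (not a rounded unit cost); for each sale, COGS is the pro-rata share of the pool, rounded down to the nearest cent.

Ending inventory = $8,769.68

After Oct 1: 264 on hand, pool $5,174.40 (≈ $19.6000 each)
After Oct 2: 536 on hand, pool $10,192.80 (≈ $19.0164 each)
Oct 4, sell 410: 410/536 × $10,192.80 → $7,796.73
After Oct 5: 402 on hand, pool $7,032.87 (≈ $17.4947 each)
After Oct 6: 687 on hand, pool $12,376.62 (≈ $18.0155 each)
Oct 7, sell 316: 316/687 × $12,376.62 → $5,692.88
After Oct 8: 766 on hand, pool $11,443.49 (≈ $14.9393 each)
Oct 9, sell 141: 141/766 × $11,443.49 → $2,106.43
After Oct 10: 903 on hand, pool $13,354.16 (≈ $14.7887 each)
Oct 11, sell 310: 310/903 × $13,354.16 → $4,584.48
Total COGS = $7,796.73 + $5,692.88 + $2,106.43 + $4,584.48 = $20,180.52
Ending inventory (cost pool remaining) = $8,769.68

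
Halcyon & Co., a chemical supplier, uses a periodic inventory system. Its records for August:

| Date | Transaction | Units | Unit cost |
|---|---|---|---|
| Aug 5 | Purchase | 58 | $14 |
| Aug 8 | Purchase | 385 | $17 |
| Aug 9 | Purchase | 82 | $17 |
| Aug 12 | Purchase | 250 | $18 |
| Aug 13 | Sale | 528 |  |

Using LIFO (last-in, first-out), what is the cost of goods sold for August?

Aug 13, 528 sold [LIFO — newest first]: 250 @ $18 + 82 @ $17 + 196 @ $17 = $9,226
Ending inventory: 58 @ $14 + 189 @ $17 = $4,025

COGS = $9,226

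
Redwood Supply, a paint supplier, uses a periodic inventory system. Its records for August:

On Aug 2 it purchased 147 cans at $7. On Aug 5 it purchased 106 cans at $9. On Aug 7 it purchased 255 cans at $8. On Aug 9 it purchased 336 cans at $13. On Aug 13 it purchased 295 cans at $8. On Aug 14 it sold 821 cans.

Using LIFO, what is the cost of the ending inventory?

Aug 14, 821 sold [LIFO — newest first]: 295 @ $8 + 336 @ $13 + 190 @ $8 = $8,248
Ending inventory: 147 @ $7 + 106 @ $9 + 65 @ $8 = $2,503

Ending inventory = $2,503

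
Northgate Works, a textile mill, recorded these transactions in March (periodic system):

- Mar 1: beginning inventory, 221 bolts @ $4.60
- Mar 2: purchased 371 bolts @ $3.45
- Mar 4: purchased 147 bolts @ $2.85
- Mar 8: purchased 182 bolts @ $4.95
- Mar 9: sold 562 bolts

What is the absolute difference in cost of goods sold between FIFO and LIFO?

FIFO COGS: 221 @ $4.60 + 341 @ $3.45 = $2,193.05
LIFO COGS: 182 @ $4.95 + 147 @ $2.85 + 233 @ $3.45 = $2,123.70
Difference = |$2,193.05 − $2,123.70| = $69.35

$69.35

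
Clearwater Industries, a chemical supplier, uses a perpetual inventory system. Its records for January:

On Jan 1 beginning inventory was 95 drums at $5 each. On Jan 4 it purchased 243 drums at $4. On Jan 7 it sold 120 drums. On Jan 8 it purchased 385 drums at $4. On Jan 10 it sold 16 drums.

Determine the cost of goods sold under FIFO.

Jan 7, 120 sold [FIFO — oldest first]: 95 @ $5 + 25 @ $4 = $575
Jan 10, 16 sold [FIFO — oldest first]: 16 @ $4 = $64
Total COGS = $575 + $64 = $639
Ending inventory: 202 @ $4 + 385 @ $4 = $2,348

COGS = $639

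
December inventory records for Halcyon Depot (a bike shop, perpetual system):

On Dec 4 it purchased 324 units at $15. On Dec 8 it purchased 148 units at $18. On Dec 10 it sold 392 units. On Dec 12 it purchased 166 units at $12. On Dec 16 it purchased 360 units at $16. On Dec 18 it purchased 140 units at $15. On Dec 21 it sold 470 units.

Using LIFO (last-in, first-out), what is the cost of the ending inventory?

Dec 10, 392 sold [LIFO — newest first]: 148 @ $18 + 244 @ $15 = $6,324
Dec 21, 470 sold [LIFO — newest first]: 140 @ $15 + 330 @ $16 = $7,380
Total COGS = $6,324 + $7,380 = $13,704
Ending inventory: 80 @ $15 + 166 @ $12 + 30 @ $16 = $3,672
Check: goods available $17,376 = COGS $13,704 + ending $3,672

Ending inventory = $3,672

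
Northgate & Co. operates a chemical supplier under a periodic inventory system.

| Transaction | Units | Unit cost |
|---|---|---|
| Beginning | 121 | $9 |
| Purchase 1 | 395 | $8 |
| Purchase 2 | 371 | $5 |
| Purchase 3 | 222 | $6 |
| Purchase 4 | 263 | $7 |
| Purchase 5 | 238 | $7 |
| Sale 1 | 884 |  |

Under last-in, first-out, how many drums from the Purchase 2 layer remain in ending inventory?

210

Sale 1 (884) [LIFO — newest first]: 238 @ $7 + 263 @ $7 + 222 @ $6 + 161 @ $5 = $5,644
Ending inventory: 121 @ $9 + 395 @ $8 + 210 @ $5 = $5,299
Check: goods available $10,943 = COGS $5,644 + ending $5,299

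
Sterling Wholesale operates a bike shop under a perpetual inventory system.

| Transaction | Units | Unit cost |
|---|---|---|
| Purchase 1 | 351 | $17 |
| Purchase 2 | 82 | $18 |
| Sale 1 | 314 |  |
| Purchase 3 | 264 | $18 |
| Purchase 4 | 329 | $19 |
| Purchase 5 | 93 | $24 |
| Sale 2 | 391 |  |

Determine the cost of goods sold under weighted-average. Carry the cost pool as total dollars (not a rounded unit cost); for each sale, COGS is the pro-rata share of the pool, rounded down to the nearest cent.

COGS = $12,819.43

After Purchase 1: 351 on hand, pool $5,967.00 (≈ $17.0000 each)
After Purchase 2: 433 on hand, pool $7,443.00 (≈ $17.1894 each)
Sale 1, sell 314: 314/433 × $7,443.00 → $5,397.46
After Purchase 3: 383 on hand, pool $6,797.54 (≈ $17.7481 each)
After Purchase 4: 712 on hand, pool $13,048.54 (≈ $18.3266 each)
After Purchase 5: 805 on hand, pool $15,280.54 (≈ $18.9820 each)
Sale 2, sell 391: 391/805 × $15,280.54 → $7,421.97
Total COGS = $5,397.46 + $7,421.97 = $12,819.43
Ending inventory (cost pool remaining) = $7,858.57
Check: goods available $20,678.00 = COGS $12,819.43 + ending $7,858.57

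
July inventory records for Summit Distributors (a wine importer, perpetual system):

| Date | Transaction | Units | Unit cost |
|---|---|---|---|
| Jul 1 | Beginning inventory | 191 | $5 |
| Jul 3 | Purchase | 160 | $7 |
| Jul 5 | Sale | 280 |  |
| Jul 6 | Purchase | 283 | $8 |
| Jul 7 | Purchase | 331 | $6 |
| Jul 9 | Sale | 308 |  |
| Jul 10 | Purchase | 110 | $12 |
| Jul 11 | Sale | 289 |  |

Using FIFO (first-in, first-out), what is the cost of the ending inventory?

Ending inventory = $1,848

Jul 5, 280 sold [FIFO — oldest first]: 191 @ $5 + 89 @ $7 = $1,578
Jul 9, 308 sold [FIFO — oldest first]: 71 @ $7 + 237 @ $8 = $2,393
Jul 11, 289 sold [FIFO — oldest first]: 46 @ $8 + 243 @ $6 = $1,826
Total COGS = $1,578 + $2,393 + $1,826 = $5,797
Ending inventory: 88 @ $6 + 110 @ $12 = $1,848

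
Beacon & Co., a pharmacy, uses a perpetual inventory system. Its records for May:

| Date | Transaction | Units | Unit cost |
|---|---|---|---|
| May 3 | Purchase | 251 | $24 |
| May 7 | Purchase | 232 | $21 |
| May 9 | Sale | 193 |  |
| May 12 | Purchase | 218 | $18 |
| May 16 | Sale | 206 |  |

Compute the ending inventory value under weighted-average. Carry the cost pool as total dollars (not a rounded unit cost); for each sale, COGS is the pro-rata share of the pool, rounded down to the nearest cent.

After May 3: 251 on hand, pool $6,024.00 (≈ $24.0000 each)
After May 7: 483 on hand, pool $10,896.00 (≈ $22.5590 each)
May 9, sell 193: 193/483 × $10,896.00 → $4,353.88
After May 12: 508 on hand, pool $10,466.12 (≈ $20.6026 each)
May 16, sell 206: 206/508 × $10,466.12 → $4,244.13
Total COGS = $4,353.88 + $4,244.13 = $8,598.01
Ending inventory (cost pool remaining) = $6,221.99

Ending inventory = $6,221.99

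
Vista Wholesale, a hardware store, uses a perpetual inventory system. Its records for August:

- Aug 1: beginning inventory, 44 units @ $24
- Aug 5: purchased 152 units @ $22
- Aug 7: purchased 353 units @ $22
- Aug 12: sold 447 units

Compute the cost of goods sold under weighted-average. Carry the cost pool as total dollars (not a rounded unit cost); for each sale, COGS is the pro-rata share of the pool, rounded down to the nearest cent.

After Aug 1: 44 on hand, pool $1,056.00 (≈ $24.0000 each)
After Aug 5: 196 on hand, pool $4,400.00 (≈ $22.4490 each)
After Aug 7: 549 on hand, pool $12,166.00 (≈ $22.1603 each)
Aug 12, sell 447: 447/549 × $12,166.00 → $9,905.65
Ending inventory (cost pool remaining) = $2,260.35

COGS = $9,905.65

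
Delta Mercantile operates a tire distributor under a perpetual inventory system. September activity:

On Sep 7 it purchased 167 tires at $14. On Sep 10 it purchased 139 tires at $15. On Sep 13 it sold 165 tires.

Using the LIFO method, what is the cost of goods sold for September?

Sep 13, 165 sold [LIFO — newest first]: 139 @ $15 + 26 @ $14 = $2,449
Ending inventory: 141 @ $14 = $1,974

COGS = $2,449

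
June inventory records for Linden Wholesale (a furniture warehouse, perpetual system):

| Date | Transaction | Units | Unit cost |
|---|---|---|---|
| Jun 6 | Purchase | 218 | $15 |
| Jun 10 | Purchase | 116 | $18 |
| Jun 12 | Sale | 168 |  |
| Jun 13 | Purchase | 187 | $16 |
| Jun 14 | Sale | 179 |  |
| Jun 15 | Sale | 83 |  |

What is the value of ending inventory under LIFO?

Jun 12, 168 sold [LIFO — newest first]: 116 @ $18 + 52 @ $15 = $2,868
Jun 14, 179 sold [LIFO — newest first]: 179 @ $16 = $2,864
Jun 15, 83 sold [LIFO — newest first]: 8 @ $16 + 75 @ $15 = $1,253
Total COGS = $2,868 + $2,864 + $1,253 = $6,985
Ending inventory: 91 @ $15 = $1,365

Ending inventory = $1,365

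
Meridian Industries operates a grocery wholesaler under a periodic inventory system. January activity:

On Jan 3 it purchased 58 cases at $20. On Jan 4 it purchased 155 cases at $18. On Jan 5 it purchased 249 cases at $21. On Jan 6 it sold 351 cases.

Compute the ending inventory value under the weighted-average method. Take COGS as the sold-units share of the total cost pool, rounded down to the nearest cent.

Jan 6, sell 351: 351/462 × $9,179.00 → $6,973.65
Ending inventory (cost pool remaining) = $2,205.35

Ending inventory = $2,205.35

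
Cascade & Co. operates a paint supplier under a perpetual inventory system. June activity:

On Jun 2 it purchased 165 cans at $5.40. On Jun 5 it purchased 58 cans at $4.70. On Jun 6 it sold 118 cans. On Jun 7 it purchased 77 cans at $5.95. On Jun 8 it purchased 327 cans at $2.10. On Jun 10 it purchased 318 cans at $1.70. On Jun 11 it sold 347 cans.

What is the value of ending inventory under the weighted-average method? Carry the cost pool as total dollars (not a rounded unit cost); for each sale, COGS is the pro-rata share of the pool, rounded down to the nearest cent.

Ending inventory = $1,296.26

After Jun 2: 165 on hand, pool $891.00 (≈ $5.4000 each)
After Jun 5: 223 on hand, pool $1,163.60 (≈ $5.2179 each)
Jun 6, sell 118: 118/223 × $1,163.60 → $615.71
After Jun 7: 182 on hand, pool $1,006.04 (≈ $5.5277 each)
After Jun 8: 509 on hand, pool $1,692.74 (≈ $3.3256 each)
After Jun 10: 827 on hand, pool $2,233.34 (≈ $2.7005 each)
Jun 11, sell 347: 347/827 × $2,233.34 → $937.08
Total COGS = $615.71 + $937.08 = $1,552.79
Ending inventory (cost pool remaining) = $1,296.26
Check: goods available $2,849.05 = COGS $1,552.79 + ending $1,296.26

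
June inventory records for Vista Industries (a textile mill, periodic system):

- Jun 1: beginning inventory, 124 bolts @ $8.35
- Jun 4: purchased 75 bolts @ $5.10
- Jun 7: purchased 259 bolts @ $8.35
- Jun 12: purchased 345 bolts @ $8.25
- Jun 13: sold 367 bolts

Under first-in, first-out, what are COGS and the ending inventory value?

Jun 13, 367 sold [FIFO — oldest first]: 124 @ $8.35 + 75 @ $5.10 + 168 @ $8.35 = $2,820.70
Ending inventory: 91 @ $8.35 + 345 @ $8.25 = $3,606.10

COGS = $2,820.70; ending inventory = $3,606.10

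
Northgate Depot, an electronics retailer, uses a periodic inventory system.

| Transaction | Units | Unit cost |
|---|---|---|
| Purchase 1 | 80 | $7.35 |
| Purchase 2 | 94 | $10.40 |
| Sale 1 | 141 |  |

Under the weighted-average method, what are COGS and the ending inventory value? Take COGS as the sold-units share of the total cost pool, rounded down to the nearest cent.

COGS = $1,268.67; ending inventory = $296.93

Sale 1, sell 141: 141/174 × $1,565.60 → $1,268.67
Ending inventory (cost pool remaining) = $296.93
Check: goods available $1,565.60 = COGS $1,268.67 + ending $296.93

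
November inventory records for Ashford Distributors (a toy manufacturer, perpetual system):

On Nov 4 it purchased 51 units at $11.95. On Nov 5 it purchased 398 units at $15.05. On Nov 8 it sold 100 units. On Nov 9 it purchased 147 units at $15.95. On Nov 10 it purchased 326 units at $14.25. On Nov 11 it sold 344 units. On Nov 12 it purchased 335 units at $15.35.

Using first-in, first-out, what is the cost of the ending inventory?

Ending inventory = $12,207.65

Nov 8, 100 sold [FIFO — oldest first]: 51 @ $11.95 + 49 @ $15.05 = $1,346.90
Nov 11, 344 sold [FIFO — oldest first]: 344 @ $15.05 = $5,177.20
Total COGS = $1,346.90 + $5,177.20 = $6,524.10
Ending inventory: 5 @ $15.05 + 147 @ $15.95 + 326 @ $14.25 + 335 @ $15.35 = $12,207.65
Check: goods available $18,731.75 = COGS $6,524.10 + ending $12,207.65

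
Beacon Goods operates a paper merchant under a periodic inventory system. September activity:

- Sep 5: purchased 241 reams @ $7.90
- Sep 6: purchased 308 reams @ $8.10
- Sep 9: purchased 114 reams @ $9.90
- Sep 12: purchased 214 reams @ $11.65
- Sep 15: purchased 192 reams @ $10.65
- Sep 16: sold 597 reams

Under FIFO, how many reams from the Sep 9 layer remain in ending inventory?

66

Sep 16, 597 sold [FIFO — oldest first]: 241 @ $7.90 + 308 @ $8.10 + 48 @ $9.90 = $4,873.90
Ending inventory: 66 @ $9.90 + 214 @ $11.65 + 192 @ $10.65 = $5,191.30
Check: goods available $10,065.20 = COGS $4,873.90 + ending $5,191.30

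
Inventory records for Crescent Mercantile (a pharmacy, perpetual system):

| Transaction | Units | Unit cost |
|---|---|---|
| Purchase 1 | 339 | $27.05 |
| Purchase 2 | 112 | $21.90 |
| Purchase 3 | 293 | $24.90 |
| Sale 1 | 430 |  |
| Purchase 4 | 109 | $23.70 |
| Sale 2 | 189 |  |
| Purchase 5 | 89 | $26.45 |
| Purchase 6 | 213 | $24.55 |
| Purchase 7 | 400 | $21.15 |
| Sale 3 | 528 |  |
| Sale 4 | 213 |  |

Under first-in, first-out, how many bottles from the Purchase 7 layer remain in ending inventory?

Sale 1 (430) [FIFO — oldest first]: 339 @ $27.05 + 91 @ $21.90 = $11,162.85
Sale 2 (189) [FIFO — oldest first]: 21 @ $21.90 + 168 @ $24.90 = $4,643.10
Sale 3 (528) [FIFO — oldest first]: 125 @ $24.90 + 109 @ $23.70 + 89 @ $26.45 + 205 @ $24.55 = $13,082.60
Sale 4 (213) [FIFO — oldest first]: 8 @ $24.55 + 205 @ $21.15 = $4,532.15
Total COGS = $11,162.85 + $4,643.10 + $13,082.60 + $4,532.15 = $33,420.70
Ending inventory: 195 @ $21.15 = $4,124.25

195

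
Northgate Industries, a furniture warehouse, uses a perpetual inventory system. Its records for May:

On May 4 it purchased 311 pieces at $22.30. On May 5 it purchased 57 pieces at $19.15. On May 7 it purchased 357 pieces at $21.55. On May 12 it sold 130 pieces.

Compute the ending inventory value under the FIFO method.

Ending inventory = $12,821.20

May 12, 130 sold [FIFO — oldest first]: 130 @ $22.30 = $2,899.00
Ending inventory: 181 @ $22.30 + 57 @ $19.15 + 357 @ $21.55 = $12,821.20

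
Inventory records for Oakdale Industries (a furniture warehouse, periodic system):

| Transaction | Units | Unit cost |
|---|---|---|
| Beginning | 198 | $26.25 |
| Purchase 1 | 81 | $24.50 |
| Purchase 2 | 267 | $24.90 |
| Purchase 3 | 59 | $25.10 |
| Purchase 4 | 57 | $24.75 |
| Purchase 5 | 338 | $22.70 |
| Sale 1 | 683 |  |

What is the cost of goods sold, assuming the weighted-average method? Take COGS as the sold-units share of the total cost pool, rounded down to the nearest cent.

COGS = $16,661.47

Sale 1, sell 683: 683/1000 × $24,394.55 → $16,661.47
Ending inventory (cost pool remaining) = $7,733.08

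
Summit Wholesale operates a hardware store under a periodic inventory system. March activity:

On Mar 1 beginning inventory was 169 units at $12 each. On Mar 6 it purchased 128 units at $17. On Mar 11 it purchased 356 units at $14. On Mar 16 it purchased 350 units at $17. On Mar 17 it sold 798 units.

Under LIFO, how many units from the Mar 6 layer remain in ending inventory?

36

Mar 17, 798 sold [LIFO — newest first]: 350 @ $17 + 356 @ $14 + 92 @ $17 = $12,498
Ending inventory: 169 @ $12 + 36 @ $17 = $2,640
Check: goods available $15,138 = COGS $12,498 + ending $2,640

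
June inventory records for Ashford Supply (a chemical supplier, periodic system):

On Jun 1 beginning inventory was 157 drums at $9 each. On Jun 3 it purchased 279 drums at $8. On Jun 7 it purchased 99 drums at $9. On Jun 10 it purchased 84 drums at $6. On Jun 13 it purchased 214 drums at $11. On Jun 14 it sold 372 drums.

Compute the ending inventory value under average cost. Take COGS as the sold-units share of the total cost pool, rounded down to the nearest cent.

Jun 14, sell 372: 372/833 × $7,394.00 → $3,302.00
Ending inventory (cost pool remaining) = $4,092.00

Ending inventory = $4,092.00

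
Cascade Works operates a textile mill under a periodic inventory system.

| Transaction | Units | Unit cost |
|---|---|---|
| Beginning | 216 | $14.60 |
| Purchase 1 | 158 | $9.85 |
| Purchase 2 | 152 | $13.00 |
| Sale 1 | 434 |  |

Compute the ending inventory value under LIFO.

Ending inventory = $1,343.20

Sale 1 (434) [LIFO — newest first]: 152 @ $13.00 + 158 @ $9.85 + 124 @ $14.60 = $5,342.70
Ending inventory: 92 @ $14.60 = $1,343.20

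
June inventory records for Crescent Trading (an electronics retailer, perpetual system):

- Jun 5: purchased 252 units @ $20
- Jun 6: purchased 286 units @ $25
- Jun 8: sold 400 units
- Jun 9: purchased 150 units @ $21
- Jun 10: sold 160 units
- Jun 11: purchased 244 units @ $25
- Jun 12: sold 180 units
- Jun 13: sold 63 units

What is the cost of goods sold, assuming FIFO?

Jun 8, 400 sold [FIFO — oldest first]: 252 @ $20 + 148 @ $25 = $8,740
Jun 10, 160 sold [FIFO — oldest first]: 138 @ $25 + 22 @ $21 = $3,912
Jun 12, 180 sold [FIFO — oldest first]: 128 @ $21 + 52 @ $25 = $3,988
Jun 13, 63 sold [FIFO — oldest first]: 63 @ $25 = $1,575
Total COGS = $8,740 + $3,912 + $3,988 + $1,575 = $18,215
Ending inventory: 129 @ $25 = $3,225

COGS = $18,215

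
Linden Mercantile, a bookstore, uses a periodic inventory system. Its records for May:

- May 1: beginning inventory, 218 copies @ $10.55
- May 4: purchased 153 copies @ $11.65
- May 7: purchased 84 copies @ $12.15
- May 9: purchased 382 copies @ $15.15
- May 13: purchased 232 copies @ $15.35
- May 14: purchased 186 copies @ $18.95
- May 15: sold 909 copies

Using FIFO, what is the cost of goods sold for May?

COGS = $11,995.45

May 15, 909 sold [FIFO — oldest first]: 218 @ $10.55 + 153 @ $11.65 + 84 @ $12.15 + 382 @ $15.15 + 72 @ $15.35 = $11,995.45
Ending inventory: 160 @ $15.35 + 186 @ $18.95 = $5,980.70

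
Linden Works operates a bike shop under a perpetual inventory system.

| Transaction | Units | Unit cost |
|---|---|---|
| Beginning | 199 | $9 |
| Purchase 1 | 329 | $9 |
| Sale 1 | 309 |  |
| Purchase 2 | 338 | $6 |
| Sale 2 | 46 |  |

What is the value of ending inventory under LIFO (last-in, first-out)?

Sale 1 (309) [LIFO — newest first]: 309 @ $9 = $2,781
Sale 2 (46) [LIFO — newest first]: 46 @ $6 = $276
Total COGS = $2,781 + $276 = $3,057
Ending inventory: 199 @ $9 + 20 @ $9 + 292 @ $6 = $3,723

Ending inventory = $3,723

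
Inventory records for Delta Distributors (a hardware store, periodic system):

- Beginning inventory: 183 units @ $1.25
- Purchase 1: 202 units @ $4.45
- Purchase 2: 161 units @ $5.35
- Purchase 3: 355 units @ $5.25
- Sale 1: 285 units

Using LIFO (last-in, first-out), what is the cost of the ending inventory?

Ending inventory = $2,356.50

Sale 1 (285) [LIFO — newest first]: 285 @ $5.25 = $1,496.25
Ending inventory: 183 @ $1.25 + 202 @ $4.45 + 161 @ $5.35 + 70 @ $5.25 = $2,356.50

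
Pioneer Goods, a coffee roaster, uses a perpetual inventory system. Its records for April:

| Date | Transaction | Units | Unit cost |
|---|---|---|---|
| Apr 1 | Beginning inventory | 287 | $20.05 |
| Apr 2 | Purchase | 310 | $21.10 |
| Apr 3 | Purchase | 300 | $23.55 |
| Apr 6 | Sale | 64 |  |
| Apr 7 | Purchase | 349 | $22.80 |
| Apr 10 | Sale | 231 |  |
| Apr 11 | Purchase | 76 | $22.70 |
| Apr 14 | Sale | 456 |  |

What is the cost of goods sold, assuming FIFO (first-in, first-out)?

COGS = $15,922.05

Apr 6, 64 sold [FIFO — oldest first]: 64 @ $20.05 = $1,283.20
Apr 10, 231 sold [FIFO — oldest first]: 223 @ $20.05 + 8 @ $21.10 = $4,639.95
Apr 14, 456 sold [FIFO — oldest first]: 302 @ $21.10 + 154 @ $23.55 = $9,998.90
Total COGS = $1,283.20 + $4,639.95 + $9,998.90 = $15,922.05
Ending inventory: 146 @ $23.55 + 349 @ $22.80 + 76 @ $22.70 = $13,120.70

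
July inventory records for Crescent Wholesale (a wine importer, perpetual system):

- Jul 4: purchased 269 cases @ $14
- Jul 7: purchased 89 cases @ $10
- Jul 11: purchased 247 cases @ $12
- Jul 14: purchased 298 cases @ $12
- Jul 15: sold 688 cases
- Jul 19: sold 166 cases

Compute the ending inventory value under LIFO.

Jul 15, 688 sold [LIFO — newest first]: 298 @ $12 + 247 @ $12 + 89 @ $10 + 54 @ $14 = $8,186
Jul 19, 166 sold [LIFO — newest first]: 166 @ $14 = $2,324
Total COGS = $8,186 + $2,324 = $10,510
Ending inventory: 49 @ $14 = $686

Ending inventory = $686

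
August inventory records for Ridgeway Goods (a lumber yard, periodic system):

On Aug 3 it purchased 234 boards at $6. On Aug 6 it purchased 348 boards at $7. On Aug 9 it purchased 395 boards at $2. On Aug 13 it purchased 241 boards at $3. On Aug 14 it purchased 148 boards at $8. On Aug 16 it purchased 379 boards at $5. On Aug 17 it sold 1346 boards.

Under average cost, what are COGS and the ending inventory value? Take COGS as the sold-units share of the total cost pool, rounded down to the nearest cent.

COGS = $6,503.99; ending inventory = $1,928.01

Aug 17, sell 1346: 1346/1745 × $8,432.00 → $6,503.99
Ending inventory (cost pool remaining) = $1,928.01
Check: goods available $8,432.00 = COGS $6,503.99 + ending $1,928.01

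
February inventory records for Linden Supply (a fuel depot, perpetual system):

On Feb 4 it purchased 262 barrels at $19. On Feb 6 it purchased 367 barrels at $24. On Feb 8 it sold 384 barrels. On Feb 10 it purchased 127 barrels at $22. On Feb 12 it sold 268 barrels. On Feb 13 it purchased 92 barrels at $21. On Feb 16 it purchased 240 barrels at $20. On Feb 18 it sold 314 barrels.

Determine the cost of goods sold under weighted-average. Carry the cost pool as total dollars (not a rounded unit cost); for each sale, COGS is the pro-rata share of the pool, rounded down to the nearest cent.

After Feb 4: 262 on hand, pool $4,978.00 (≈ $19.0000 each)
After Feb 6: 629 on hand, pool $13,786.00 (≈ $21.9173 each)
Feb 8, sell 384: 384/629 × $13,786.00 → $8,416.25
After Feb 10: 372 on hand, pool $8,163.75 (≈ $21.9456 each)
Feb 12, sell 268: 268/372 × $8,163.75 → $5,881.41
After Feb 13: 196 on hand, pool $4,214.34 (≈ $21.5017 each)
After Feb 16: 436 on hand, pool $9,014.34 (≈ $20.6751 each)
Feb 18, sell 314: 314/436 × $9,014.34 → $6,491.97
Total COGS = $8,416.25 + $5,881.41 + $6,491.97 = $20,789.63
Ending inventory (cost pool remaining) = $2,522.37

COGS = $20,789.63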